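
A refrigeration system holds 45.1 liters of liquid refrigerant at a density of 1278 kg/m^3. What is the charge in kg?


Charge = V * rho / 1000
Charge = 45.1 * 1278 / 1000
Charge = 57.64 kg

57.64


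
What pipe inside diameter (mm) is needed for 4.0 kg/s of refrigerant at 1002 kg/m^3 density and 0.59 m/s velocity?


A = m_dot / (rho * v) = 4.0 / (1002 * 0.59) = 0.006766128759 m^2
d = sqrt(4*A/pi) * 1000
d = 92.8 mm

92.8


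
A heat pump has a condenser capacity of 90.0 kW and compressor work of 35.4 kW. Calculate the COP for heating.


COP_hp = Q_cond / W
COP_hp = 90.0 / 35.4
COP_hp = 2.542

2.542


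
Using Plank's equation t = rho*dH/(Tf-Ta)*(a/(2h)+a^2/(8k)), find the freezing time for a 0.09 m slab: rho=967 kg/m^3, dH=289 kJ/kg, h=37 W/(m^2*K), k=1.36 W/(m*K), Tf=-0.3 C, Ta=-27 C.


dT = -0.3 - (-27) = 26.7 K
term1 = a/(2h) = 0.09/(2*37) = 0.001216216216
term2 = a^2/(8k) = 0.09^2/(8*1.36) = 0.0007444852941
t = rho*dH*1000/dT * (term1 + term2)
t = 967*289*1000/26.7 * (0.001216216216 + 0.0007444852941)
t = 20522 s

20522


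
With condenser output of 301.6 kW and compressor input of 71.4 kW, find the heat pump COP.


COP_hp = Q_cond / W
COP_hp = 301.6 / 71.4
COP_hp = 4.224

4.224


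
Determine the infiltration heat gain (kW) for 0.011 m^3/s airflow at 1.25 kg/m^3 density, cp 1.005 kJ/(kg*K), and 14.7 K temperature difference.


Q = V_dot * rho * cp * dT
Q = 0.011 * 1.25 * 1.005 * 14.7
Q = 0.203 kW

0.203


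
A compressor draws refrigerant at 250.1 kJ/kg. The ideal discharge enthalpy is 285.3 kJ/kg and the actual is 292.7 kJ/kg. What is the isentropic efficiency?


dh_ideal = 285.3 - 250.1 = 35.2 kJ/kg
dh_actual = 292.7 - 250.1 = 42.6 kJ/kg
eta_s = dh_ideal / dh_actual = 35.2 / 42.6
eta_s = 0.8263

0.8263


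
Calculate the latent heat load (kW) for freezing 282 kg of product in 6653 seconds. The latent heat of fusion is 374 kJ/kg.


Q_lat = m * h_fg / t
Q_lat = 282 * 374 / 6653
Q_lat = 15.85 kW

15.85


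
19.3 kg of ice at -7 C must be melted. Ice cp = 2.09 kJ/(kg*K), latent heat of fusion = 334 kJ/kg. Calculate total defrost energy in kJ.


Sensible heat = cp * dT = 2.09 * 7 = 14.63 kJ/kg
Total per kg = 14.63 + 334 = 348.63 kJ/kg
Q = m * total = 19.3 * 348.63
Q = 6728.6 kJ

6728.6


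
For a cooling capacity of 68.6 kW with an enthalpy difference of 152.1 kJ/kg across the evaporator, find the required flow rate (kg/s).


m_dot = Q / dh
m_dot = 68.6 / 152.1
m_dot = 0.451 kg/s

0.451


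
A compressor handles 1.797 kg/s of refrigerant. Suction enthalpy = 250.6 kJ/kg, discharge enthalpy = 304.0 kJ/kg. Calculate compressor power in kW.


dh = 304.0 - 250.6 = 53.4 kJ/kg
W = m_dot * dh = 1.797 * 53.4 = 95.96 kW

95.96


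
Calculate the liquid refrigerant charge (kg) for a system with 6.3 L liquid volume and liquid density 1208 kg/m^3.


Charge = V * rho / 1000
Charge = 6.3 * 1208 / 1000
Charge = 7.61 kg

7.61


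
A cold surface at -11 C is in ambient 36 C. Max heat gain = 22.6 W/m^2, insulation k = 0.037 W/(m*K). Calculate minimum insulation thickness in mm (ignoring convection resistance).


dT = 36 - (-11) = 47 K
thickness = k * dT / q_max * 1000
thickness = 0.037 * 47 / 22.6 * 1000
thickness = 76.9 mm

76.9


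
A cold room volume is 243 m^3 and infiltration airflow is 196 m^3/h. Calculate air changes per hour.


ACH = flow / volume
ACH = 196 / 243
ACH = 0.807

0.807


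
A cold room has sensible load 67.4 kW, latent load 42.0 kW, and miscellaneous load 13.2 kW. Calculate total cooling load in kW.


Q_total = Q_s + Q_l + Q_misc
Q_total = 67.4 + 42.0 + 13.2
Q_total = 122.6 kW

122.6


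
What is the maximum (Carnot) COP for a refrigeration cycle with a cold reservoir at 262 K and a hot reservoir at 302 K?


dT = 302 - 262 = 40 K
COP_carnot = T_cold / dT = 262 / 40
COP_carnot = 6.55

6.55


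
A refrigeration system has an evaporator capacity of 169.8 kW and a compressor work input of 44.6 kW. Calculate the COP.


COP = Q_evap / W
COP = 169.8 / 44.6
COP = 3.807

3.807


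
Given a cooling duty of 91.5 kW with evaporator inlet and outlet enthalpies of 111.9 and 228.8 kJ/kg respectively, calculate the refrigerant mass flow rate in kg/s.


dh = 228.8 - 111.9 = 116.9 kJ/kg
m_dot = Q / dh = 91.5 / 116.9 = 0.7827 kg/s

0.7827


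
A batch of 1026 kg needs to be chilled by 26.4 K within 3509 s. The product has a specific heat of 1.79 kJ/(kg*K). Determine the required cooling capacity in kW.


Q = m * cp * dT / t
Q = 1026 * 1.79 * 26.4 / 3509
Q = 13.817 kW

13.817


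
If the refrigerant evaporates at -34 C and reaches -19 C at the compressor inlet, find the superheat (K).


Superheat = T_suction - T_evap
Superheat = -19 - (-34)
Superheat = 15 K

15


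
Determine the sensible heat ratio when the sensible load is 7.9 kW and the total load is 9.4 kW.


SHR = Q_sensible / Q_total
SHR = 7.9 / 9.4
SHR = 0.84

0.84


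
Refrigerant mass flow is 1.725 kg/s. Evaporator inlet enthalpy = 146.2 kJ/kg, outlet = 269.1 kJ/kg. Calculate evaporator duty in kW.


dh = 269.1 - 146.2 = 122.9 kJ/kg
Q_evap = m_dot * dh = 1.725 * 122.9
Q_evap = 212.0 kW

212.0


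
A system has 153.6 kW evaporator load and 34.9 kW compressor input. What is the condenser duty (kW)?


Q_cond = Q_evap + W
Q_cond = 153.6 + 34.9
Q_cond = 188.5 kW

188.5


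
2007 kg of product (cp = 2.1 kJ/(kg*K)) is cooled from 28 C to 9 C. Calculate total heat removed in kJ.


dT = 28 - (9) = 19 K
Q = m * cp * dT = 2007 * 2.1 * 19
Q = 80079 kJ

80079


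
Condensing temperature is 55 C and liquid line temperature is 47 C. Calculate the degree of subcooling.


Subcooling = T_cond - T_liquid
Subcooling = 55 - 47
Subcooling = 8 K

8


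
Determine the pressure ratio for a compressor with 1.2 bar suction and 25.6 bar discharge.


PR = P_high / P_low
PR = 25.6 / 1.2
PR = 21.333

21.333


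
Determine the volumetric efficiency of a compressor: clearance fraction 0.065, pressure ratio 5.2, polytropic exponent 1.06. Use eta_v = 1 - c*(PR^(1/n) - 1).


PR^(1/n) = 5.2^(1/1.06) = 4.7366888
eta_v = 1 - 0.065 * (4.7366888 - 1)
eta_v = 0.7571

0.7571


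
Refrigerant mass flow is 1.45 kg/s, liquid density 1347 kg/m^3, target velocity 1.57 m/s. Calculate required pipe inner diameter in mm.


A = m_dot / (rho * v) = 1.45 / (1347 * 1.57) = 0.0006856472747 m^2
d = sqrt(4*A/pi) * 1000
d = 29.5 mm

29.5


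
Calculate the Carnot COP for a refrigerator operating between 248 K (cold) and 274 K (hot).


dT = 274 - 248 = 26 K
COP_carnot = T_cold / dT = 248 / 26
COP_carnot = 9.538

9.538


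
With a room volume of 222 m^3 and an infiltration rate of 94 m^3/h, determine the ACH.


ACH = flow / volume
ACH = 94 / 222
ACH = 0.423

0.423


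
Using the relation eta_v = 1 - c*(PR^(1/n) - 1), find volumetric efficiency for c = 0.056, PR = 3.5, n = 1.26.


PR^(1/n) = 3.5^(1/1.26) = 2.70271365
eta_v = 1 - 0.056 * (2.70271365 - 1)
eta_v = 0.9046

0.9046


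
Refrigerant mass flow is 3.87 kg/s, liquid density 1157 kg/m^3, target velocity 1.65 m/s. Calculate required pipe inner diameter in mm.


A = m_dot / (rho * v) = 3.87 / (1157 * 1.65) = 0.002027186297 m^2
d = sqrt(4*A/pi) * 1000
d = 50.8 mm

50.8


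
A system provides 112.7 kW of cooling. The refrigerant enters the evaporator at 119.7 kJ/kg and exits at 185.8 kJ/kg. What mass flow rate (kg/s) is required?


dh = 185.8 - 119.7 = 66.1 kJ/kg
m_dot = Q / dh = 112.7 / 66.1 = 1.705 kg/s

1.705


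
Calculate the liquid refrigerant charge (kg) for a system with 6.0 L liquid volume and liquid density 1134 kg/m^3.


Charge = V * rho / 1000
Charge = 6.0 * 1134 / 1000
Charge = 6.8 kg

6.8


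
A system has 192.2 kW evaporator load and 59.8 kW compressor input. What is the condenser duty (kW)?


Q_cond = Q_evap + W
Q_cond = 192.2 + 59.8
Q_cond = 252.0 kW

252.0


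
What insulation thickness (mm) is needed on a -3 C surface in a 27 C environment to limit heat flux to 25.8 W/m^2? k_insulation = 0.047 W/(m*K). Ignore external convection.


dT = 27 - (-3) = 30 K
thickness = k * dT / q_max * 1000
thickness = 0.047 * 30 / 25.8 * 1000
thickness = 54.7 mm

54.7


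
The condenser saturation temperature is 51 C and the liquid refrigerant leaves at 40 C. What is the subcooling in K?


Subcooling = T_cond - T_liquid
Subcooling = 51 - 40
Subcooling = 11 K

11


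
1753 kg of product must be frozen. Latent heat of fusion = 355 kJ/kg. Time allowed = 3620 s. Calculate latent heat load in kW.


Q_lat = m * h_fg / t
Q_lat = 1753 * 355 / 3620
Q_lat = 171.91 kW

171.91


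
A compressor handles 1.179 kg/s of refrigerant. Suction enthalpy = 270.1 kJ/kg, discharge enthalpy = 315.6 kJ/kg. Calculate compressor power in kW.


dh = 315.6 - 270.1 = 45.5 kJ/kg
W = m_dot * dh = 1.179 * 45.5 = 53.64 kW

53.64


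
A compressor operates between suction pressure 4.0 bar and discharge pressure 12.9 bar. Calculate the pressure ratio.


PR = P_high / P_low
PR = 12.9 / 4.0
PR = 3.225

3.225


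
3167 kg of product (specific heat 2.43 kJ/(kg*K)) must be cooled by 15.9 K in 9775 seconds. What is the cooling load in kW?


Q = m * cp * dT / t
Q = 3167 * 2.43 * 15.9 / 9775
Q = 12.518 kW

12.518


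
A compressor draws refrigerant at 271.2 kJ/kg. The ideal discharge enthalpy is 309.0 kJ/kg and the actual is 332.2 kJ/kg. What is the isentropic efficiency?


dh_ideal = 309.0 - 271.2 = 37.8 kJ/kg
dh_actual = 332.2 - 271.2 = 61.0 kJ/kg
eta_s = dh_ideal / dh_actual = 37.8 / 61.0
eta_s = 0.6197

0.6197


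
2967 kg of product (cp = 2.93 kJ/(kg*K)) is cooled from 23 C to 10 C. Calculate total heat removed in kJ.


dT = 23 - (10) = 13 K
Q = m * cp * dT = 2967 * 2.93 * 13
Q = 113013 kJ

113013


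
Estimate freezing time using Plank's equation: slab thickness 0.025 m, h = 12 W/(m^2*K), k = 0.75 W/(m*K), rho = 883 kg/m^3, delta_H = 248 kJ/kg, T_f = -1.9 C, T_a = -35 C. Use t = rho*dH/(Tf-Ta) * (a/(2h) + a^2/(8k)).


dT = -1.9 - (-35) = 33.1 K
term1 = a/(2h) = 0.025/(2*12) = 0.001041666667
term2 = a^2/(8k) = 0.025^2/(8*0.75) = 0.0001041666667
t = rho*dH*1000/dT * (term1 + term2)
t = 883*248*1000/33.1 * (0.001041666667 + 0.0001041666667)
t = 7581 s

7581


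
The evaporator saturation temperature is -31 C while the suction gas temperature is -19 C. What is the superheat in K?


Superheat = T_suction - T_evap
Superheat = -19 - (-31)
Superheat = 12 K

12


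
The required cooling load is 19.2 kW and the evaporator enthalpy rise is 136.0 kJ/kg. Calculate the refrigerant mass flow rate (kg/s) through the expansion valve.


m_dot = Q / dh
m_dot = 19.2 / 136.0
m_dot = 0.1412 kg/s

0.1412


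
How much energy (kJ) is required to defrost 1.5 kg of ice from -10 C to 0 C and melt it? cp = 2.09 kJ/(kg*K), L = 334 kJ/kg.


Sensible heat = cp * dT = 2.09 * 10 = 20.9 kJ/kg
Total per kg = 20.9 + 334 = 354.9 kJ/kg
Q = m * total = 1.5 * 354.9
Q = 532.4 kJ

532.4


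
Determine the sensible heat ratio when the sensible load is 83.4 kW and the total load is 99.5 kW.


SHR = Q_sensible / Q_total
SHR = 83.4 / 99.5
SHR = 0.838

0.838


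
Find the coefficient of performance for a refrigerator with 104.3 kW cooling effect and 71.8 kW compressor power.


COP = Q_evap / W
COP = 104.3 / 71.8
COP = 1.453

1.453


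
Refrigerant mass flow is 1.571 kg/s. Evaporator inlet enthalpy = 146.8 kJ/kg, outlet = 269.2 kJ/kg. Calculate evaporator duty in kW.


dh = 269.2 - 146.8 = 122.4 kJ/kg
Q_evap = m_dot * dh = 1.571 * 122.4
Q_evap = 192.29 kW

192.29


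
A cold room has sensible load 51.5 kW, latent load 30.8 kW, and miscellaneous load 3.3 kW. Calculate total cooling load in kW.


Q_total = Q_s + Q_l + Q_misc
Q_total = 51.5 + 30.8 + 3.3
Q_total = 85.6 kW

85.6


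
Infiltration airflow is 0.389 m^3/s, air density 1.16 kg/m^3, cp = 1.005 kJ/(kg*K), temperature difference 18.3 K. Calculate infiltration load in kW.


Q = V_dot * rho * cp * dT
Q = 0.389 * 1.16 * 1.005 * 18.3
Q = 8.299 kW

8.299


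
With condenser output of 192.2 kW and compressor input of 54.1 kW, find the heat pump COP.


COP_hp = Q_cond / W
COP_hp = 192.2 / 54.1
COP_hp = 3.553

3.553


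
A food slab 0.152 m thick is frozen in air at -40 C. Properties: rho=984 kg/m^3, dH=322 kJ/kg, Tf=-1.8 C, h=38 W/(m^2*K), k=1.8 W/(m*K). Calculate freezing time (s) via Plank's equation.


dT = -1.8 - (-40) = 38.2 K
term1 = a/(2h) = 0.152/(2*38) = 0.002
term2 = a^2/(8k) = 0.152^2/(8*1.8) = 0.001604444444
t = rho*dH*1000/dT * (term1 + term2)
t = 984*322*1000/38.2 * (0.002 + 0.001604444444)
t = 29897 s

29897


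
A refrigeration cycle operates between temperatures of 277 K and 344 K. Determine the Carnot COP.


dT = 344 - 277 = 67 K
COP_carnot = T_cold / dT = 277 / 67
COP_carnot = 4.134

4.134


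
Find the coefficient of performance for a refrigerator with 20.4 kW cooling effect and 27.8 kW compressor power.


COP = Q_evap / W
COP = 20.4 / 27.8
COP = 0.734

0.734


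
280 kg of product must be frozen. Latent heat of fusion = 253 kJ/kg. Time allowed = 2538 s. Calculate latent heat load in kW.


Q_lat = m * h_fg / t
Q_lat = 280 * 253 / 2538
Q_lat = 27.91 kW

27.91


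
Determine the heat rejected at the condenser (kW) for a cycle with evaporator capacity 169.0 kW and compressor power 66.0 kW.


Q_cond = Q_evap + W
Q_cond = 169.0 + 66.0
Q_cond = 235.0 kW

235.0


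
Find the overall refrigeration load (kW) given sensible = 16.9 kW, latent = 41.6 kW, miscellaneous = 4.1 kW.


Q_total = Q_s + Q_l + Q_misc
Q_total = 16.9 + 41.6 + 4.1
Q_total = 62.6 kW

62.6


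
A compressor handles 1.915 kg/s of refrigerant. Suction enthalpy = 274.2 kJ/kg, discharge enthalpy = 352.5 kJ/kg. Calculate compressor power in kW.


dh = 352.5 - 274.2 = 78.3 kJ/kg
W = m_dot * dh = 1.915 * 78.3 = 149.94 kW

149.94


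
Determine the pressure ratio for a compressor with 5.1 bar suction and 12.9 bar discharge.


PR = P_high / P_low
PR = 12.9 / 5.1
PR = 2.529

2.529


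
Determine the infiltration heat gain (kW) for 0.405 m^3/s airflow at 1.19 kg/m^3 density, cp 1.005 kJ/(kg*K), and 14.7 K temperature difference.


Q = V_dot * rho * cp * dT
Q = 0.405 * 1.19 * 1.005 * 14.7
Q = 7.12 kW

7.12


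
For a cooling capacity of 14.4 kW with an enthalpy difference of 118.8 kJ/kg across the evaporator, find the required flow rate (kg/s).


m_dot = Q / dh
m_dot = 14.4 / 118.8
m_dot = 0.1212 kg/s

0.1212


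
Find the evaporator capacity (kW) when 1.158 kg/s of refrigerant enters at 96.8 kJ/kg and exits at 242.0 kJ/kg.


dh = 242.0 - 96.8 = 145.2 kJ/kg
Q_evap = m_dot * dh = 1.158 * 145.2
Q_evap = 168.14 kW

168.14


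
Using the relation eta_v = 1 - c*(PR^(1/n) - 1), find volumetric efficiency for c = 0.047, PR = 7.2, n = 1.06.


PR^(1/n) = 7.2^(1/1.06) = 6.43878972
eta_v = 1 - 0.047 * (6.43878972 - 1)
eta_v = 0.7444

0.7444


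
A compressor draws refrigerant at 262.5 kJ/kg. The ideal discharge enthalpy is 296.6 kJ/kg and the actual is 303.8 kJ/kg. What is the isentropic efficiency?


dh_ideal = 296.6 - 262.5 = 34.1 kJ/kg
dh_actual = 303.8 - 262.5 = 41.3 kJ/kg
eta_s = dh_ideal / dh_actual = 34.1 / 41.3
eta_s = 0.8257

0.8257


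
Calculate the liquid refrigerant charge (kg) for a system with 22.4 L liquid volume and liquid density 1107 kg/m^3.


Charge = V * rho / 1000
Charge = 22.4 * 1107 / 1000
Charge = 24.8 kg

24.8


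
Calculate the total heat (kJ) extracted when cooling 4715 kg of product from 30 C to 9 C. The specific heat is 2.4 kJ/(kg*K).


dT = 30 - (9) = 21 K
Q = m * cp * dT = 4715 * 2.4 * 21
Q = 237636 kJ

237636


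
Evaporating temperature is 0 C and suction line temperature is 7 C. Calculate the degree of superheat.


Superheat = T_suction - T_evap
Superheat = 7 - (0)
Superheat = 7 K

7


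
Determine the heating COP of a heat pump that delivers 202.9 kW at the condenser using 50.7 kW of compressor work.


COP_hp = Q_cond / W
COP_hp = 202.9 / 50.7
COP_hp = 4.002

4.002


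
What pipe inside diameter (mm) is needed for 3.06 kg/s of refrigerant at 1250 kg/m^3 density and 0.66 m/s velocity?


A = m_dot / (rho * v) = 3.06 / (1250 * 0.66) = 0.003709090909 m^2
d = sqrt(4*A/pi) * 1000
d = 68.7 mm

68.7


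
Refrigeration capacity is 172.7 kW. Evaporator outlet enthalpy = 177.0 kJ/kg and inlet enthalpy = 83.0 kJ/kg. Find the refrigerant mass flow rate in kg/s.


dh = 177.0 - 83.0 = 94.0 kJ/kg
m_dot = Q / dh = 172.7 / 94.0 = 1.8372 kg/s

1.8372


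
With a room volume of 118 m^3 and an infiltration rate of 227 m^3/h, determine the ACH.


ACH = flow / volume
ACH = 227 / 118
ACH = 1.924

1.924


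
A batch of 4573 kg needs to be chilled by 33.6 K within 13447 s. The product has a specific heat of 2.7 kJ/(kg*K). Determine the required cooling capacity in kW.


Q = m * cp * dT / t
Q = 4573 * 2.7 * 33.6 / 13447
Q = 30.852 kW

30.852


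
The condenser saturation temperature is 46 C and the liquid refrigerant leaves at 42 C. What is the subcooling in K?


Subcooling = T_cond - T_liquid
Subcooling = 46 - 42
Subcooling = 4 K

4


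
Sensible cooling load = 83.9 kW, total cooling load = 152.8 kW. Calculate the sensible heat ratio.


SHR = Q_sensible / Q_total
SHR = 83.9 / 152.8
SHR = 0.549

0.549


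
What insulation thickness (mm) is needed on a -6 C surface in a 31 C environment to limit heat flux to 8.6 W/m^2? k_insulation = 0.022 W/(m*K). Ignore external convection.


dT = 31 - (-6) = 37 K
thickness = k * dT / q_max * 1000
thickness = 0.022 * 37 / 8.6 * 1000
thickness = 94.7 mm

94.7


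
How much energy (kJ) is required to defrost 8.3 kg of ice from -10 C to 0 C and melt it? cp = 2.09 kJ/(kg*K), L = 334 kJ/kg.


Sensible heat = cp * dT = 2.09 * 10 = 20.9 kJ/kg
Total per kg = 20.9 + 334 = 354.9 kJ/kg
Q = m * total = 8.3 * 354.9
Q = 2945.7 kJ

2945.7


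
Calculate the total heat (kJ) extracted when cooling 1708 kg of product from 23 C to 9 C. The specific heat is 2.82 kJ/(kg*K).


dT = 23 - (9) = 14 K
Q = m * cp * dT = 1708 * 2.82 * 14
Q = 67432 kJ

67432


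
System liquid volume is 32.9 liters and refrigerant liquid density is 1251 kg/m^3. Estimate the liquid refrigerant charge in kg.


Charge = V * rho / 1000
Charge = 32.9 * 1251 / 1000
Charge = 41.16 kg

41.16


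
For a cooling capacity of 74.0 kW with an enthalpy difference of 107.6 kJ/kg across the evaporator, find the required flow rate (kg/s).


m_dot = Q / dh
m_dot = 74.0 / 107.6
m_dot = 0.6877 kg/s

0.6877


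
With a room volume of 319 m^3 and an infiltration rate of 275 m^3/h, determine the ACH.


ACH = flow / volume
ACH = 275 / 319
ACH = 0.862

0.862


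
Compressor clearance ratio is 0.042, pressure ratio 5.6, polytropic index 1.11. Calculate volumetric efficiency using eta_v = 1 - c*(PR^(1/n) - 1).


PR^(1/n) = 5.6^(1/1.11) = 4.72110074
eta_v = 1 - 0.042 * (4.72110074 - 1)
eta_v = 0.8437

0.8437


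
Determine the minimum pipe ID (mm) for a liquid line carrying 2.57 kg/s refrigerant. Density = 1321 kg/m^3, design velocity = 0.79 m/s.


A = m_dot / (rho * v) = 2.57 / (1321 * 0.79) = 0.002462652958 m^2
d = sqrt(4*A/pi) * 1000
d = 56.0 mm

56.0


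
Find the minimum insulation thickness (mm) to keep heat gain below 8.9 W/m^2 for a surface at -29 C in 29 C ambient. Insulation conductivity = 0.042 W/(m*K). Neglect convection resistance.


dT = 29 - (-29) = 58 K
thickness = k * dT / q_max * 1000
thickness = 0.042 * 58 / 8.9 * 1000
thickness = 273.7 mm

273.7


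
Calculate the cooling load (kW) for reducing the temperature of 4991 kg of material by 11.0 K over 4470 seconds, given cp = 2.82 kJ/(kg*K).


Q = m * cp * dT / t
Q = 4991 * 2.82 * 11.0 / 4470
Q = 34.636 kW

34.636


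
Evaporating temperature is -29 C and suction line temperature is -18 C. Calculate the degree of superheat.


Superheat = T_suction - T_evap
Superheat = -18 - (-29)
Superheat = 11 K

11


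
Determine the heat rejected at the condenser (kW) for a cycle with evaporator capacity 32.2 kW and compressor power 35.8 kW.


Q_cond = Q_evap + W
Q_cond = 32.2 + 35.8
Q_cond = 68.0 kW

68.0


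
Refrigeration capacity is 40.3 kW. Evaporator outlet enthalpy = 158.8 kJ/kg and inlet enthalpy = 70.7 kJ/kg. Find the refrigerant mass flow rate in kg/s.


dh = 158.8 - 70.7 = 88.1 kJ/kg
m_dot = Q / dh = 40.3 / 88.1 = 0.4574 kg/s

0.4574


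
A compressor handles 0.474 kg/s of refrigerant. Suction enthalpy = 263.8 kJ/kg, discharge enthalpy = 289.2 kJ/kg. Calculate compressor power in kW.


dh = 289.2 - 263.8 = 25.4 kJ/kg
W = m_dot * dh = 0.474 * 25.4 = 12.04 kW

12.04


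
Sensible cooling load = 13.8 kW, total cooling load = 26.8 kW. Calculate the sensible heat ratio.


SHR = Q_sensible / Q_total
SHR = 13.8 / 26.8
SHR = 0.515

0.515


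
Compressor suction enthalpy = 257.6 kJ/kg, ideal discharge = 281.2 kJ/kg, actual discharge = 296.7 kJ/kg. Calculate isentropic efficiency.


dh_ideal = 281.2 - 257.6 = 23.6 kJ/kg
dh_actual = 296.7 - 257.6 = 39.1 kJ/kg
eta_s = dh_ideal / dh_actual = 23.6 / 39.1
eta_s = 0.6036

0.6036


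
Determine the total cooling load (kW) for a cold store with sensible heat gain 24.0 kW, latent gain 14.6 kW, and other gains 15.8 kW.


Q_total = Q_s + Q_l + Q_misc
Q_total = 24.0 + 14.6 + 15.8
Q_total = 54.4 kW

54.4


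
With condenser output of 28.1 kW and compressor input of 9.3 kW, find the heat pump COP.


COP_hp = Q_cond / W
COP_hp = 28.1 / 9.3
COP_hp = 3.022

3.022


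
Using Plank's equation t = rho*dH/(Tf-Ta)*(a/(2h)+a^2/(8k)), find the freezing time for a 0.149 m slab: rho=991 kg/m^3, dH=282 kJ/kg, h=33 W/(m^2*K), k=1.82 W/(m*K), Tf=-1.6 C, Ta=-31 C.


dT = -1.6 - (-31) = 29.4 K
term1 = a/(2h) = 0.149/(2*33) = 0.002257575758
term2 = a^2/(8k) = 0.149^2/(8*1.82) = 0.001524793956
t = rho*dH*1000/dT * (term1 + term2)
t = 991*282*1000/29.4 * (0.002257575758 + 0.001524793956)
t = 35953 s

35953


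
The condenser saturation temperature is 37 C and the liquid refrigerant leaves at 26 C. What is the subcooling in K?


Subcooling = T_cond - T_liquid
Subcooling = 37 - 26
Subcooling = 11 K

11


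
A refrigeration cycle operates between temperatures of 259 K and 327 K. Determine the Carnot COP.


dT = 327 - 259 = 68 K
COP_carnot = T_cold / dT = 259 / 68
COP_carnot = 3.809

3.809


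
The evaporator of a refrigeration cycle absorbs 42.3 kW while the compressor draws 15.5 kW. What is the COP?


COP = Q_evap / W
COP = 42.3 / 15.5
COP = 2.729

2.729


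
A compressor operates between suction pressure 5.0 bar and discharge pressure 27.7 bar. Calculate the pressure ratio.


PR = P_high / P_low
PR = 27.7 / 5.0
PR = 5.54

5.54


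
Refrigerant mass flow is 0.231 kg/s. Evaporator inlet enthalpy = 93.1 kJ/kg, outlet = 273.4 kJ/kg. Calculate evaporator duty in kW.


dh = 273.4 - 93.1 = 180.3 kJ/kg
Q_evap = m_dot * dh = 0.231 * 180.3
Q_evap = 41.65 kW

41.65


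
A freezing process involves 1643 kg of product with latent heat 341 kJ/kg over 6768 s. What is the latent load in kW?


Q_lat = m * h_fg / t
Q_lat = 1643 * 341 / 6768
Q_lat = 82.78 kW

82.78


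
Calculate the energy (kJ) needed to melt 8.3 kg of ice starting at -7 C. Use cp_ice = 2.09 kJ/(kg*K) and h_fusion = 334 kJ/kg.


Sensible heat = cp * dT = 2.09 * 7 = 14.63 kJ/kg
Total per kg = 14.63 + 334 = 348.63 kJ/kg
Q = m * total = 8.3 * 348.63
Q = 2893.6 kJ

2893.6


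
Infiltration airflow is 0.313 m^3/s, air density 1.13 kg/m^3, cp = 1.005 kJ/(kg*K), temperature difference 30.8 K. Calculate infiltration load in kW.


Q = V_dot * rho * cp * dT
Q = 0.313 * 1.13 * 1.005 * 30.8
Q = 10.948 kW

10.948


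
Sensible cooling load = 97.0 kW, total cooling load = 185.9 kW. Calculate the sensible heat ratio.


SHR = Q_sensible / Q_total
SHR = 97.0 / 185.9
SHR = 0.522

0.522


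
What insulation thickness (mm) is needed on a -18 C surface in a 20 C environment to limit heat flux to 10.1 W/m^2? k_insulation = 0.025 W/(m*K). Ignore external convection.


dT = 20 - (-18) = 38 K
thickness = k * dT / q_max * 1000
thickness = 0.025 * 38 / 10.1 * 1000
thickness = 94.1 mm

94.1


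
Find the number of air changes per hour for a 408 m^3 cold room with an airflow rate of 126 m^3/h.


ACH = flow / volume
ACH = 126 / 408
ACH = 0.309

0.309


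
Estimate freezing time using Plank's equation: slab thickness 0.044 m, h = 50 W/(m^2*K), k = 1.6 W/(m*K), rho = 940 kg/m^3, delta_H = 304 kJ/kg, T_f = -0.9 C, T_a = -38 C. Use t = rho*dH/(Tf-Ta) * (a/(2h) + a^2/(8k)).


dT = -0.9 - (-38) = 37.1 K
term1 = a/(2h) = 0.044/(2*50) = 0.00044
term2 = a^2/(8k) = 0.044^2/(8*1.6) = 0.00015125
t = rho*dH*1000/dT * (term1 + term2)
t = 940*304*1000/37.1 * (0.00044 + 0.00015125)
t = 4554 s

4554


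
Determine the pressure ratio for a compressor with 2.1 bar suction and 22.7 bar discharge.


PR = P_high / P_low
PR = 22.7 / 2.1
PR = 10.81

10.81


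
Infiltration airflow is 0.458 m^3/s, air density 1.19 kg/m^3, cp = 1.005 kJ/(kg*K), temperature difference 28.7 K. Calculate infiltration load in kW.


Q = V_dot * rho * cp * dT
Q = 0.458 * 1.19 * 1.005 * 28.7
Q = 15.72 kW

15.72


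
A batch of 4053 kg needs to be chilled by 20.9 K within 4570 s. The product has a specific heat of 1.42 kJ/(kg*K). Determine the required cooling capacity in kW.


Q = m * cp * dT / t
Q = 4053 * 1.42 * 20.9 / 4570
Q = 26.321 kW

26.321


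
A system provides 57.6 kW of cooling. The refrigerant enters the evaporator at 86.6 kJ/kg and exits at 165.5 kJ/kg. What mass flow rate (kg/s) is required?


dh = 165.5 - 86.6 = 78.9 kJ/kg
m_dot = Q / dh = 57.6 / 78.9 = 0.73 kg/s

0.73


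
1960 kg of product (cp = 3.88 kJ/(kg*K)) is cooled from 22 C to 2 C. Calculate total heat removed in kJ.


dT = 22 - (2) = 20 K
Q = m * cp * dT = 1960 * 3.88 * 20
Q = 152096 kJ

152096


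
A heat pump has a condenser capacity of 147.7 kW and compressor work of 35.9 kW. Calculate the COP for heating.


COP_hp = Q_cond / W
COP_hp = 147.7 / 35.9
COP_hp = 4.114

4.114


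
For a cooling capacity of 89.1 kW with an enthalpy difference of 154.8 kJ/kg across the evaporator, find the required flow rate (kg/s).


m_dot = Q / dh
m_dot = 89.1 / 154.8
m_dot = 0.5756 kg/s

0.5756


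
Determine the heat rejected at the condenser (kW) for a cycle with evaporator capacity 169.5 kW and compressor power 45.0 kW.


Q_cond = Q_evap + W
Q_cond = 169.5 + 45.0
Q_cond = 214.5 kW

214.5


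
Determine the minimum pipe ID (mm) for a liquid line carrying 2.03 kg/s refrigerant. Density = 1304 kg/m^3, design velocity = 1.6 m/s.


A = m_dot / (rho * v) = 2.03 / (1304 * 1.6) = 0.0009729677914 m^2
d = sqrt(4*A/pi) * 1000
d = 35.2 mm

35.2


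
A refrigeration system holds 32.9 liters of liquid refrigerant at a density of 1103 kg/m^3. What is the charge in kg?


Charge = V * rho / 1000
Charge = 32.9 * 1103 / 1000
Charge = 36.29 kg

36.29


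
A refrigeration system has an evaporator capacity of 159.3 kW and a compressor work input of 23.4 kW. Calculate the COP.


COP = Q_evap / W
COP = 159.3 / 23.4
COP = 6.808

6.808


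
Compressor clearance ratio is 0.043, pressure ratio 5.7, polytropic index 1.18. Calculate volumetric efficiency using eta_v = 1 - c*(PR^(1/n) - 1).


PR^(1/n) = 5.7^(1/1.18) = 4.37091048
eta_v = 1 - 0.043 * (4.37091048 - 1)
eta_v = 0.8551

0.8551


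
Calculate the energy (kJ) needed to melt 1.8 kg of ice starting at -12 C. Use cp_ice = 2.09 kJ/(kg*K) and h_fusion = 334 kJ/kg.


Sensible heat = cp * dT = 2.09 * 12 = 25.08 kJ/kg
Total per kg = 25.08 + 334 = 359.08 kJ/kg
Q = m * total = 1.8 * 359.08
Q = 646.3 kJ

646.3


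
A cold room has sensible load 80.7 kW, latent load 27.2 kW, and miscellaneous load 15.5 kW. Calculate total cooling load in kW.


Q_total = Q_s + Q_l + Q_misc
Q_total = 80.7 + 27.2 + 15.5
Q_total = 123.4 kW

123.4


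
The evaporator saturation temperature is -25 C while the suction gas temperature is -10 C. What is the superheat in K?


Superheat = T_suction - T_evap
Superheat = -10 - (-25)
Superheat = 15 K

15


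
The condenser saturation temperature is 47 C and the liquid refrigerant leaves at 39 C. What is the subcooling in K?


Subcooling = T_cond - T_liquid
Subcooling = 47 - 39
Subcooling = 8 K

8


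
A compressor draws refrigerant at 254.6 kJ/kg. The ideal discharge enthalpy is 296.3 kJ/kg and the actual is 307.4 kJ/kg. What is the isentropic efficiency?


dh_ideal = 296.3 - 254.6 = 41.7 kJ/kg
dh_actual = 307.4 - 254.6 = 52.8 kJ/kg
eta_s = dh_ideal / dh_actual = 41.7 / 52.8
eta_s = 0.7898

0.7898


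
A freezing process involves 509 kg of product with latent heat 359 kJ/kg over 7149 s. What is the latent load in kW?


Q_lat = m * h_fg / t
Q_lat = 509 * 359 / 7149
Q_lat = 25.56 kW

25.56


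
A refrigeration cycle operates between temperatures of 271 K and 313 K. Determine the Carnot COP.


dT = 313 - 271 = 42 K
COP_carnot = T_cold / dT = 271 / 42
COP_carnot = 6.452

6.452


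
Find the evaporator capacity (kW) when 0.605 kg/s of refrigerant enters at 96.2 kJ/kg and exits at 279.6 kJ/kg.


dh = 279.6 - 96.2 = 183.4 kJ/kg
Q_evap = m_dot * dh = 0.605 * 183.4
Q_evap = 110.96 kW

110.96


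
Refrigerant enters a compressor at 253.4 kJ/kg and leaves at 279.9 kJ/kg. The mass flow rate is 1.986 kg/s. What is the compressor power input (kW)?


dh = 279.9 - 253.4 = 26.5 kJ/kg
W = m_dot * dh = 1.986 * 26.5 = 52.63 kW

52.63


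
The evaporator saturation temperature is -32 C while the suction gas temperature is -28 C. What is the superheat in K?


Superheat = T_suction - T_evap
Superheat = -28 - (-32)
Superheat = 4 K

4


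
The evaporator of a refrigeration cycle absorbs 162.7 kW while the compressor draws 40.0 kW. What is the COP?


COP = Q_evap / W
COP = 162.7 / 40.0
COP = 4.068

4.068


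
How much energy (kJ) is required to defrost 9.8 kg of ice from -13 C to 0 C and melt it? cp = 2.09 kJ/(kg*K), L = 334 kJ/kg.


Sensible heat = cp * dT = 2.09 * 13 = 27.17 kJ/kg
Total per kg = 27.17 + 334 = 361.17 kJ/kg
Q = m * total = 9.8 * 361.17
Q = 3539.5 kJ

3539.5


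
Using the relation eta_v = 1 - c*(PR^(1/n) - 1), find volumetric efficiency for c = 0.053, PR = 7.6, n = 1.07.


PR^(1/n) = 7.6^(1/1.07) = 6.6556469
eta_v = 1 - 0.053 * (6.6556469 - 1)
eta_v = 0.7003

0.7003


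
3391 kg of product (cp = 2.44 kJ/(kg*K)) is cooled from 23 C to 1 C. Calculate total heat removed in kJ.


dT = 23 - (1) = 22 K
Q = m * cp * dT = 3391 * 2.44 * 22
Q = 182029 kJ

182029


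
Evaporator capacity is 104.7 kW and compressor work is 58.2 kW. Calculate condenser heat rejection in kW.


Q_cond = Q_evap + W
Q_cond = 104.7 + 58.2
Q_cond = 162.9 kW

162.9


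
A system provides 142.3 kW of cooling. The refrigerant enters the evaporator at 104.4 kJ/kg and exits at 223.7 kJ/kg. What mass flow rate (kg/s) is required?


dh = 223.7 - 104.4 = 119.3 kJ/kg
m_dot = Q / dh = 142.3 / 119.3 = 1.1928 kg/s

1.1928


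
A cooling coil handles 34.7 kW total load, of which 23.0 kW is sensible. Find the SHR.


SHR = Q_sensible / Q_total
SHR = 23.0 / 34.7
SHR = 0.663

0.663


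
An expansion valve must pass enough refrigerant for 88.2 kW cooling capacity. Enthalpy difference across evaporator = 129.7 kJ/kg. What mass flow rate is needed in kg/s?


m_dot = Q / dh
m_dot = 88.2 / 129.7
m_dot = 0.68 kg/s

0.68


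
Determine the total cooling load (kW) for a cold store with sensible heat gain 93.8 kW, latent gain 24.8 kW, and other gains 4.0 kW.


Q_total = Q_s + Q_l + Q_misc
Q_total = 93.8 + 24.8 + 4.0
Q_total = 122.6 kW

122.6


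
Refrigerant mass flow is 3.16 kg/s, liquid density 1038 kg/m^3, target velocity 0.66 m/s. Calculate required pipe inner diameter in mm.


A = m_dot / (rho * v) = 3.16 / (1038 * 0.66) = 0.004612599988 m^2
d = sqrt(4*A/pi) * 1000
d = 76.6 mm

76.6


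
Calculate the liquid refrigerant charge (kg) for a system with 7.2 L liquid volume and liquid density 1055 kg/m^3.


Charge = V * rho / 1000
Charge = 7.2 * 1055 / 1000
Charge = 7.6 kg

7.6


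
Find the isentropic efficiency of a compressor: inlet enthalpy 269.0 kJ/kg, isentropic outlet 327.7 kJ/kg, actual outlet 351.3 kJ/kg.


dh_ideal = 327.7 - 269.0 = 58.7 kJ/kg
dh_actual = 351.3 - 269.0 = 82.3 kJ/kg
eta_s = dh_ideal / dh_actual = 58.7 / 82.3
eta_s = 0.7132

0.7132


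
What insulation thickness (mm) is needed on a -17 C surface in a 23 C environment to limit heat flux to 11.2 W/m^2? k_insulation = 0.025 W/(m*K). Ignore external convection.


dT = 23 - (-17) = 40 K
thickness = k * dT / q_max * 1000
thickness = 0.025 * 40 / 11.2 * 1000
thickness = 89.3 mm

89.3


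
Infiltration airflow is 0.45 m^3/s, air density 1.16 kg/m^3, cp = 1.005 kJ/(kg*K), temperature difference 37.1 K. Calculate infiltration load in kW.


Q = V_dot * rho * cp * dT
Q = 0.45 * 1.16 * 1.005 * 37.1
Q = 19.463 kW

19.463


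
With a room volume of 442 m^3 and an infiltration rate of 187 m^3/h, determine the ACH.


ACH = flow / volume
ACH = 187 / 442
ACH = 0.423

0.423


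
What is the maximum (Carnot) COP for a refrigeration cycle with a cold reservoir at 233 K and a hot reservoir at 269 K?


dT = 269 - 233 = 36 K
COP_carnot = T_cold / dT = 233 / 36
COP_carnot = 6.472

6.472


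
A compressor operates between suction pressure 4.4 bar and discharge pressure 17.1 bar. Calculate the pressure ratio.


PR = P_high / P_low
PR = 17.1 / 4.4
PR = 3.886

3.886


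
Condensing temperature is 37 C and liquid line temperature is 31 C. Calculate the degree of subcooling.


Subcooling = T_cond - T_liquid
Subcooling = 37 - 31
Subcooling = 6 K

6


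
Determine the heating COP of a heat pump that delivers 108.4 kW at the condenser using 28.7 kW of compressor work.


COP_hp = Q_cond / W
COP_hp = 108.4 / 28.7
COP_hp = 3.777

3.777


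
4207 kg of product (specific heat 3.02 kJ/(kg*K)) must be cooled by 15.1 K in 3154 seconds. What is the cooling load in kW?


Q = m * cp * dT / t
Q = 4207 * 3.02 * 15.1 / 3154
Q = 60.827 kW

60.827


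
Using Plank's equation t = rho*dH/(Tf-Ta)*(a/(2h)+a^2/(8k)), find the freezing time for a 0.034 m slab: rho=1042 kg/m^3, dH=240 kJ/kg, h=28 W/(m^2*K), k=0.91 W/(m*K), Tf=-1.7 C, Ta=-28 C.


dT = -1.7 - (-28) = 26.3 K
term1 = a/(2h) = 0.034/(2*28) = 0.0006071428571
term2 = a^2/(8k) = 0.034^2/(8*0.91) = 0.0001587912088
t = rho*dH*1000/dT * (term1 + term2)
t = 1042*240*1000/26.3 * (0.0006071428571 + 0.0001587912088)
t = 7283 s

7283


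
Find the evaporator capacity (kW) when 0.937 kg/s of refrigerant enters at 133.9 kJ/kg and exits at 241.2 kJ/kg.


dh = 241.2 - 133.9 = 107.3 kJ/kg
Q_evap = m_dot * dh = 0.937 * 107.3
Q_evap = 100.54 kW

100.54


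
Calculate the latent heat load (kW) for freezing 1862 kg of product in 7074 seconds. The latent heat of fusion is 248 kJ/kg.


Q_lat = m * h_fg / t
Q_lat = 1862 * 248 / 7074
Q_lat = 65.28 kW

65.28


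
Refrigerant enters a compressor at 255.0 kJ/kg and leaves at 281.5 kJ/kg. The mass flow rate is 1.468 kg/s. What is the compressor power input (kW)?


dh = 281.5 - 255.0 = 26.5 kJ/kg
W = m_dot * dh = 1.468 * 26.5 = 38.9 kW

38.9


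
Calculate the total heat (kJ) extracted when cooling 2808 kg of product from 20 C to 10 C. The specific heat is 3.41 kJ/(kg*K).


dT = 20 - (10) = 10 K
Q = m * cp * dT = 2808 * 3.41 * 10
Q = 95753 kJ

95753


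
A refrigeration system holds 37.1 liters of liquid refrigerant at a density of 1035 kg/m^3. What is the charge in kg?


Charge = V * rho / 1000
Charge = 37.1 * 1035 / 1000
Charge = 38.4 kg

38.4


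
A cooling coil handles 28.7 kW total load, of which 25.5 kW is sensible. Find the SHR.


SHR = Q_sensible / Q_total
SHR = 25.5 / 28.7
SHR = 0.889

0.889


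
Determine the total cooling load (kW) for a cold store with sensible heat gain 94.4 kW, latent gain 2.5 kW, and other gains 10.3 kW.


Q_total = Q_s + Q_l + Q_misc
Q_total = 94.4 + 2.5 + 10.3
Q_total = 107.2 kW

107.2


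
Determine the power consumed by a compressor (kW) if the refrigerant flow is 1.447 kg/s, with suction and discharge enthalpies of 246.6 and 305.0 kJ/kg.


dh = 305.0 - 246.6 = 58.4 kJ/kg
W = m_dot * dh = 1.447 * 58.4 = 84.5 kW

84.5


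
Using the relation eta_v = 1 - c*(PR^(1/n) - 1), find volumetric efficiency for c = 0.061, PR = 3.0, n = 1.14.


PR^(1/n) = 3.0^(1/1.14) = 2.62136452
eta_v = 1 - 0.061 * (2.62136452 - 1)
eta_v = 0.9011

0.9011


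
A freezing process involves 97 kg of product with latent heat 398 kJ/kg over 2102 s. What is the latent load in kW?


Q_lat = m * h_fg / t
Q_lat = 97 * 398 / 2102
Q_lat = 18.37 kW

18.37


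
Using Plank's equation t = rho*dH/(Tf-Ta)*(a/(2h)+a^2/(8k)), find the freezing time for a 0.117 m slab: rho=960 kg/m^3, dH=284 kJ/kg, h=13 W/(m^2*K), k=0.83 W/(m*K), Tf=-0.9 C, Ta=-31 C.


dT = -0.9 - (-31) = 30.1 K
term1 = a/(2h) = 0.117/(2*13) = 0.0045
term2 = a^2/(8k) = 0.117^2/(8*0.83) = 0.002061596386
t = rho*dH*1000/dT * (term1 + term2)
t = 960*284*1000/30.1 * (0.0045 + 0.002061596386)
t = 59434 s

59434


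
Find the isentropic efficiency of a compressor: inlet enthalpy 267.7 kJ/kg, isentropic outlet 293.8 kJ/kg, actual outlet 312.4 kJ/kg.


dh_ideal = 293.8 - 267.7 = 26.1 kJ/kg
dh_actual = 312.4 - 267.7 = 44.7 kJ/kg
eta_s = dh_ideal / dh_actual = 26.1 / 44.7
eta_s = 0.5839

0.5839


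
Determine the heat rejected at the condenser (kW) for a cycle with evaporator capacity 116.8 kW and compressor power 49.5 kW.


Q_cond = Q_evap + W
Q_cond = 116.8 + 49.5
Q_cond = 166.3 kW

166.3


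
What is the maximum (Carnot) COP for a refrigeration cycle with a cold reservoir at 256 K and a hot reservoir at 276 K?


dT = 276 - 256 = 20 K
COP_carnot = T_cold / dT = 256 / 20
COP_carnot = 12.8

12.8


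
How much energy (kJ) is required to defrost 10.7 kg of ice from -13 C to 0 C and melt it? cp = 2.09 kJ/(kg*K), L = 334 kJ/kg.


Sensible heat = cp * dT = 2.09 * 13 = 27.17 kJ/kg
Total per kg = 27.17 + 334 = 361.17 kJ/kg
Q = m * total = 10.7 * 361.17
Q = 3864.5 kJ

3864.5


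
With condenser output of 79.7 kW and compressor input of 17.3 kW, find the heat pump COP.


COP_hp = Q_cond / W
COP_hp = 79.7 / 17.3
COP_hp = 4.607

4.607


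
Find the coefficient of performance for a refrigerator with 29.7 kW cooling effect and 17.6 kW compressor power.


COP = Q_evap / W
COP = 29.7 / 17.6
COP = 1.688

1.688


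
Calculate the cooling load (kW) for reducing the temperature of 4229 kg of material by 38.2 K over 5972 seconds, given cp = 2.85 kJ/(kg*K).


Q = m * cp * dT / t
Q = 4229 * 2.85 * 38.2 / 5972
Q = 77.095 kW

77.095


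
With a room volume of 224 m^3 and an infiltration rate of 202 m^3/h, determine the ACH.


ACH = flow / volume
ACH = 202 / 224
ACH = 0.902

0.902


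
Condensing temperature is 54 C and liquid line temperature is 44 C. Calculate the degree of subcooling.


Subcooling = T_cond - T_liquid
Subcooling = 54 - 44
Subcooling = 10 K

10


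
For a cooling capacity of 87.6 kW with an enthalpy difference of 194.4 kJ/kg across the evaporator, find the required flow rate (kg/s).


m_dot = Q / dh
m_dot = 87.6 / 194.4
m_dot = 0.4506 kg/s

0.4506


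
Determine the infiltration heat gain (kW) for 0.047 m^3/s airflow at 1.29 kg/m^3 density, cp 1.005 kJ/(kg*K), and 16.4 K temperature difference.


Q = V_dot * rho * cp * dT
Q = 0.047 * 1.29 * 1.005 * 16.4
Q = 0.999 kW

0.999


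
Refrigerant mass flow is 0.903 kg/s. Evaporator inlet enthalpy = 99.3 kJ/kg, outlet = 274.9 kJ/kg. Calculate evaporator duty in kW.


dh = 274.9 - 99.3 = 175.6 kJ/kg
Q_evap = m_dot * dh = 0.903 * 175.6
Q_evap = 158.57 kW

158.57


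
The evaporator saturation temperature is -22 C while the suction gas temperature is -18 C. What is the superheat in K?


Superheat = T_suction - T_evap
Superheat = -18 - (-22)
Superheat = 4 K

4
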